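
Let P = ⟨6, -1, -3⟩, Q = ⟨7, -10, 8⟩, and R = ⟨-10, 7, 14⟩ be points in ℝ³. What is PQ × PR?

(-241, -193, -136)

PQ = (1, -9, 11)
PR = (-16, 8, 17)
i: (-9)·17 - 11·8 = -153 - 88 = -241
j: 11·(-16) - 1·17 = -176 - 17 = -193
k: 1·8 - (-9)·(-16) = 8 - 144 = -136
PQ × PR = (-241, -193, -136)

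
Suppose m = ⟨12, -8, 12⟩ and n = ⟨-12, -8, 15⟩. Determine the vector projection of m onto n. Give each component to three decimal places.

(-2.771, -1.848, 3.464)

m · n = 12·(-12) + (-8)·(-8) + 12·15 = -144 + 64 + 180 = 100
|n|² = 144 + 64 + 225 = 433
proj_n m = (100/433) · (-12, -8, 15) ≈ (-2.771, -1.848, 3.464)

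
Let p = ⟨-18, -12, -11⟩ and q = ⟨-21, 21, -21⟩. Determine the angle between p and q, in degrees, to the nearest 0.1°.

66.1

p · q = (-18)·(-21) + (-12)·21 + (-11)·(-21) = 378 - 252 + 231 = 357
|p|² = 324 + 144 + 121 = 589,  |p| = √589 ≈ 24.269322
|q|² = 441 + 441 + 441 = 1323,  |q| = √1323 ≈ 36.373067
cos θ = 357 / (24.269322 · 36.373067) ≈ 0.40442
θ = arccos(0.40442) ≈ 66.1°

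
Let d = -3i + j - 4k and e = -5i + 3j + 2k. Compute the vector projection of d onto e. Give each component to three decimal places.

(-1.316, 0.789, 0.526)

d · e = (-3)·(-5) + 1·3 + (-4)·2 = 15 + 3 - 8 = 10
|e|² = 25 + 9 + 4 = 38
proj_e d = (10/38) · (-5, 3, 2) ≈ (-1.316, 0.789, 0.526)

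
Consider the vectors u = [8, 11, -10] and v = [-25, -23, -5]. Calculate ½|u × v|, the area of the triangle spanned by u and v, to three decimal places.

i: 11·(-5) - (-10)·(-23) = -55 - 230 = -285
j: (-10)·(-25) - 8·(-5) = 250 - (-40) = 290
k: 8·(-23) - 11·(-25) = -184 - (-275) = 91
u × v = (-285, 290, 91)
|u × v| = √((-285)² + 290² + 91²) = √173606 ≈ 416.6605
area = ½ · 416.6605 ≈ 208.330

208.330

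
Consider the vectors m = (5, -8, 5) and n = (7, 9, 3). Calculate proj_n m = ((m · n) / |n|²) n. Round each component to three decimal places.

m · n = 5·7 + (-8)·9 + 5·3 = 35 - 72 + 15 = -22
|n|² = 49 + 81 + 9 = 139
proj_n m = (-22/139) · (7, 9, 3) ≈ (-1.108, -1.424, -0.475)

(-1.108, -1.424, -0.475)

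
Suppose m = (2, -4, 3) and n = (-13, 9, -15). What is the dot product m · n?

-107

m · n = 2·(-13) + (-4)·9 + 3·(-15) = -26 - 36 - 45 = -107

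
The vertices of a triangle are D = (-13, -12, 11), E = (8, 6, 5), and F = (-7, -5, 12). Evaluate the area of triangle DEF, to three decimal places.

DE = (21, 18, -6),  DF = (6, 7, 1)
i: 18·1 - (-6)·7 = 18 - (-42) = 60
j: (-6)·6 - 21·1 = -36 - 21 = -57
k: 21·7 - 18·6 = 147 - 108 = 39
DE × DF = (60, -57, 39)
|DE × DF| = √8370 ≈ 91.4877
area = ½ · 91.4877 ≈ 45.744

45.744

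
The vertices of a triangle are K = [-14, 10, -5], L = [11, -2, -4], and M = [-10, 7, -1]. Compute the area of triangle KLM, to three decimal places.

KL = (25, -12, 1),  KM = (4, -3, 4)
i: (-12)·4 - 1·(-3) = -48 - (-3) = -45
j: 1·4 - 25·4 = 4 - 100 = -96
k: 25·(-3) - (-12)·4 = -75 - (-48) = -27
KL × KM = (-45, -96, -27)
|KL × KM| = √11970 ≈ 109.4075
area = ½ · 109.4075 ≈ 54.704

54.704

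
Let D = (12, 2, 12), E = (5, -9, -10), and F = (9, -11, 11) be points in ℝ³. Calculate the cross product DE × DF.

DE = (-7, -11, -22)
DF = (-3, -13, -1)
i: (-11)·(-1) - (-22)·(-13) = 11 - 286 = -275
j: (-22)·(-3) - (-7)·(-1) = 66 - 7 = 59
k: (-7)·(-13) - (-11)·(-3) = 91 - 33 = 58
DE × DF = (-275, 59, 58)

(-275, 59, 58)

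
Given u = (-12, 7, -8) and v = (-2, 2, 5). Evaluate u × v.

(51, 76, -10)

i: 7·5 - (-8)·2 = 35 - (-16) = 51
j: (-8)·(-2) - (-12)·5 = 16 - (-60) = 76
k: (-12)·2 - 7·(-2) = -24 - (-14) = -10
u × v = (51, 76, -10)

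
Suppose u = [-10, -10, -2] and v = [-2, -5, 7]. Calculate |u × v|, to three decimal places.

113.031

i: (-10)·7 - (-2)·(-5) = -70 - 10 = -80
j: (-2)·(-2) - (-10)·7 = 4 - (-70) = 74
k: (-10)·(-5) - (-10)·(-2) = 50 - 20 = 30
u × v = (-80, 74, 30)
|u × v| = √((-80)² + 74² + 30²) = √12776 ≈ 113.0310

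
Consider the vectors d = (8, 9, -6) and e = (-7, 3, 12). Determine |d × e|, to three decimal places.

i: 9·12 - (-6)·3 = 108 - (-18) = 126
j: (-6)·(-7) - 8·12 = 42 - 96 = -54
k: 8·3 - 9·(-7) = 24 - (-63) = 87
d × e = (126, -54, 87)
|d × e| = √(126² + (-54)² + 87²) = √26361 ≈ 162.3607

162.361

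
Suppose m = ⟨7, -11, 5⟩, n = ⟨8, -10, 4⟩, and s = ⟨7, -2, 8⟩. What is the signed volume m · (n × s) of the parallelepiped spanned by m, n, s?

162

n × s:
i: (-10)·8 - 4·(-2) = -80 - (-8) = -72
j: 4·7 - 8·8 = 28 - 64 = -36
k: 8·(-2) - (-10)·7 = -16 - (-70) = 54
n × s = (-72, -36, 54)
m · (n × s) = 7·(-72) + (-11)·(-36) + 5·54 = -504 + 396 + 270 = 162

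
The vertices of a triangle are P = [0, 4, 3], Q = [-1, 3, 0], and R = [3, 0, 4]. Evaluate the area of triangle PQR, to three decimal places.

PQ = (-1, -1, -3),  PR = (3, -4, 1)
i: (-1)·1 - (-3)·(-4) = -1 - 12 = -13
j: (-3)·3 - (-1)·1 = -9 - (-1) = -8
k: (-1)·(-4) - (-1)·3 = 4 - (-3) = 7
PQ × PR = (-13, -8, 7)
|PQ × PR| = √282 ≈ 16.7929
area = ½ · 16.7929 ≈ 8.396

8.396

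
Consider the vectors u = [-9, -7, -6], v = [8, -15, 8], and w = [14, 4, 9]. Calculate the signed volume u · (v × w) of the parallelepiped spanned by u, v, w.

-229

v × w:
i: (-15)·9 - 8·4 = -135 - 32 = -167
j: 8·14 - 8·9 = 112 - 72 = 40
k: 8·4 - (-15)·14 = 32 - (-210) = 242
v × w = (-167, 40, 242)
u · (v × w) = (-9)·(-167) + (-7)·40 + (-6)·242 = 1503 - 280 - 1452 = -229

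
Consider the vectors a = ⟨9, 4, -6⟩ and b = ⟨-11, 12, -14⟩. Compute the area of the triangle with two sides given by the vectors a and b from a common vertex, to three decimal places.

i: 4·(-14) - (-6)·12 = -56 - (-72) = 16
j: (-6)·(-11) - 9·(-14) = 66 - (-126) = 192
k: 9·12 - 4·(-11) = 108 - (-44) = 152
a × b = (16, 192, 152)
|a × b| = √(16² + 192² + 152²) = √60224 ≈ 245.4058
area = ½ · 245.4058 ≈ 122.703

122.703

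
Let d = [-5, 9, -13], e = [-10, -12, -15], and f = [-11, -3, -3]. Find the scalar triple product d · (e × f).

e × f:
i: (-12)·(-3) - (-15)·(-3) = 36 - 45 = -9
j: (-15)·(-11) - (-10)·(-3) = 165 - 30 = 135
k: (-10)·(-3) - (-12)·(-11) = 30 - 132 = -102
e × f = (-9, 135, -102)
d · (e × f) = (-5)·(-9) + 9·135 + (-13)·(-102) = 45 + 1215 + 1326 = 2586

2586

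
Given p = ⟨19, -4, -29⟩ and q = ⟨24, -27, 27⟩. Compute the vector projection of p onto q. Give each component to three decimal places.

(-2.584, 2.907, -2.907)

p · q = 19·24 + (-4)·(-27) + (-29)·27 = 456 + 108 - 783 = -219
|q|² = 576 + 729 + 729 = 2034
proj_q p = (-219/2034) · (24, -27, 27) ≈ (-2.584, 2.907, -2.907)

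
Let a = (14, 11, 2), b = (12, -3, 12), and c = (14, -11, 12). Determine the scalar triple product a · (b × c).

1428

b × c:
i: (-3)·12 - 12·(-11) = -36 - (-132) = 96
j: 12·14 - 12·12 = 168 - 144 = 24
k: 12·(-11) - (-3)·14 = -132 - (-42) = -90
b × c = (96, 24, -90)
a · (b × c) = 14·96 + 11·24 + 2·(-90) = 1344 + 264 - 180 = 1428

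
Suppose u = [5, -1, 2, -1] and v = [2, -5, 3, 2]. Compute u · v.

u · v = 5·2 + (-1)·(-5) + 2·3 + (-1)·2 = 10 + 5 + 6 - 2 = 19

19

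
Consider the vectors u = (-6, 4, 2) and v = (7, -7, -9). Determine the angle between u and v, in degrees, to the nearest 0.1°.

151.5

u · v = (-6)·7 + 4·(-7) + 2·(-9) = -42 - 28 - 18 = -88
|u|² = 36 + 16 + 4 = 56,  |u| = √56 ≈ 7.483315
|v|² = 49 + 49 + 81 = 179,  |v| = √179 ≈ 13.379088
cos θ = -88 / (7.483315 · 13.379088) ≈ -0.87895
θ = arccos(-0.87895) ≈ 151.5°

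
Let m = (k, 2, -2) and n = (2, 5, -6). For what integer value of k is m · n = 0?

m · n = k·2 + 2·5 + (-2)·(-6) = 22 + 2k
Set equal to 0: 2k = -22, so k = -11.

-11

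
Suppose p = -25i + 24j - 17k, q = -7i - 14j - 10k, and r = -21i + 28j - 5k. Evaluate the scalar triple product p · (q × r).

q × r:
i: (-14)·(-5) - (-10)·28 = 70 - (-280) = 350
j: (-10)·(-21) - (-7)·(-5) = 210 - 35 = 175
k: (-7)·28 - (-14)·(-21) = -196 - 294 = -490
q × r = (350, 175, -490)
p · (q × r) = (-25)·350 + 24·175 + (-17)·(-490) = -8750 + 4200 + 8330 = 3780

3780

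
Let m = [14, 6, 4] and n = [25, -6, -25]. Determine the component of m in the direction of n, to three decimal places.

5.968

m · n = 14·25 + 6·(-6) + 4·(-25) = 350 - 36 - 100 = 214
|n| = √(625 + 36 + 625) = √1286 ≈ 35.8608
comp_n m = 214 / √1286 ≈ 5.968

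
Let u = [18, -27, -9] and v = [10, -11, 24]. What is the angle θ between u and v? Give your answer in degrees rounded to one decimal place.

u · v = 18·10 + (-27)·(-11) + (-9)·24 = 180 + 297 - 216 = 261
|u|² = 324 + 729 + 81 = 1134,  |u| = √1134 ≈ 33.674916
|v|² = 100 + 121 + 576 = 797,  |v| = √797 ≈ 28.231188
cos θ = 261 / (33.674916 · 28.231188) ≈ 0.27454
θ = arccos(0.27454) ≈ 74.1°

74.1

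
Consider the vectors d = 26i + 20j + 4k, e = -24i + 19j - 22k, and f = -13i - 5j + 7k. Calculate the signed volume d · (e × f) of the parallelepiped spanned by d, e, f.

e × f:
i: 19·7 - (-22)·(-5) = 133 - 110 = 23
j: (-22)·(-13) - (-24)·7 = 286 - (-168) = 454
k: (-24)·(-5) - 19·(-13) = 120 - (-247) = 367
e × f = (23, 454, 367)
d · (e × f) = 26·23 + 20·454 + 4·367 = 598 + 9080 + 1468 = 11146

11146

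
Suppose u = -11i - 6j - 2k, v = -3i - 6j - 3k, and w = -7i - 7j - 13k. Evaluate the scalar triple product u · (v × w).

v × w:
i: (-6)·(-13) - (-3)·(-7) = 78 - 21 = 57
j: (-3)·(-7) - (-3)·(-13) = 21 - 39 = -18
k: (-3)·(-7) - (-6)·(-7) = 21 - 42 = -21
v × w = (57, -18, -21)
u · (v × w) = (-11)·57 + (-6)·(-18) + (-2)·(-21) = -627 + 108 + 42 = -477

-477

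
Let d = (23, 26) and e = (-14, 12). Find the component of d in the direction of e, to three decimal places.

-0.542

d · e = 23·(-14) + 26·12 = -322 + 312 = -10
|e| = √(196 + 144) = √340 ≈ 18.4391
comp_e d = -10 / √340 ≈ -0.542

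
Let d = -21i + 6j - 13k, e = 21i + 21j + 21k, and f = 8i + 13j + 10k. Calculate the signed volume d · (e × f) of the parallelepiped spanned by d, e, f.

-294

e × f:
i: 21·10 - 21·13 = 210 - 273 = -63
j: 21·8 - 21·10 = 168 - 210 = -42
k: 21·13 - 21·8 = 273 - 168 = 105
e × f = (-63, -42, 105)
d · (e × f) = (-21)·(-63) + 6·(-42) + (-13)·105 = 1323 - 252 - 1365 = -294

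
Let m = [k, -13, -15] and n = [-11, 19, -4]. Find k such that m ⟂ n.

-17

m · n = k·(-11) + (-13)·19 + (-15)·(-4) = -187 - 11k
Set equal to 0: -11k = 187, so k = -17.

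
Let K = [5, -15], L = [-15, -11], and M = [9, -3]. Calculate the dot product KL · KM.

-32

KL = L − K = (-20, 4)
KM = M − K = (4, 12)
KL · KM = (-20)·4 + 4·12 = -80 + 48 = -32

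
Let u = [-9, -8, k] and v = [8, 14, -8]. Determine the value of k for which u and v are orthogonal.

-23

u · v = (-9)·8 + (-8)·14 + k·(-8) = -184 - 8k
Set equal to 0: -8k = 184, so k = -23.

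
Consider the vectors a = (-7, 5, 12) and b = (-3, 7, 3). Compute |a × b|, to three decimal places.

i: 5·3 - 12·7 = 15 - 84 = -69
j: 12·(-3) - (-7)·3 = -36 - (-21) = -15
k: (-7)·7 - 5·(-3) = -49 - (-15) = -34
a × b = (-69, -15, -34)
|a × b| = √((-69)² + (-15)² + (-34)²) = √6142 ≈ 78.3709

78.371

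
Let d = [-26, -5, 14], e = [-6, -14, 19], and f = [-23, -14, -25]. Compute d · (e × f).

-16413

e × f:
i: (-14)·(-25) - 19·(-14) = 350 - (-266) = 616
j: 19·(-23) - (-6)·(-25) = -437 - 150 = -587
k: (-6)·(-14) - (-14)·(-23) = 84 - 322 = -238
e × f = (616, -587, -238)
d · (e × f) = (-26)·616 + (-5)·(-587) + 14·(-238) = -16016 + 2935 - 3332 = -16413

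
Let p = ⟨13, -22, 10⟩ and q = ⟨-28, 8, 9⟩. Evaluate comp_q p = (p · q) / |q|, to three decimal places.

p · q = 13·(-28) + (-22)·8 + 10·9 = -364 - 176 + 90 = -450
|q| = √(784 + 64 + 81) = √929 ≈ 30.4795
comp_q p = -450 / √929 ≈ -14.764

-14.764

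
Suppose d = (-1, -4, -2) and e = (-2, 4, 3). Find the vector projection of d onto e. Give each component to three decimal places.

d · e = (-1)·(-2) + (-4)·4 + (-2)·3 = 2 - 16 - 6 = -20
|e|² = 4 + 16 + 9 = 29
proj_e d = (-20/29) · (-2, 4, 3) ≈ (1.379, -2.759, -2.069)

(1.379, -2.759, -2.069)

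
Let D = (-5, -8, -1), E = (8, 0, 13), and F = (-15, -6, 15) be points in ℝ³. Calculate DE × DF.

DE = (13, 8, 14)
DF = (-10, 2, 16)
i: 8·16 - 14·2 = 128 - 28 = 100
j: 14·(-10) - 13·16 = -140 - 208 = -348
k: 13·2 - 8·(-10) = 26 - (-80) = 106
DE × DF = (100, -348, 106)

(100, -348, 106)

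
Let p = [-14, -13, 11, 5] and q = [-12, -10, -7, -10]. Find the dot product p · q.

171

p · q = (-14)·(-12) + (-13)·(-10) + 11·(-7) + 5·(-10) = 168 + 130 - 77 - 50 = 171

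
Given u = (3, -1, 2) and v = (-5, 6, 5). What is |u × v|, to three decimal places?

i: (-1)·5 - 2·6 = -5 - 12 = -17
j: 2·(-5) - 3·5 = -10 - 15 = -25
k: 3·6 - (-1)·(-5) = 18 - 5 = 13
u × v = (-17, -25, 13)
|u × v| = √((-17)² + (-25)² + 13²) = √1083 ≈ 32.9090

32.909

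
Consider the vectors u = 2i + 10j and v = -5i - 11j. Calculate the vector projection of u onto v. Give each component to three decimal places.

u · v = 2·(-5) + 10·(-11) = -10 - 110 = -120
|v|² = 25 + 121 = 146
proj_v u = (-120/146) · (-5, -11) ≈ (4.110, 9.041)

(4.110, 9.041)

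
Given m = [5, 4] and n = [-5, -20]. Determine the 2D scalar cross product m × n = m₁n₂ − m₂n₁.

5·(-20) - 4·(-5) = -100 - (-20) = -80

-80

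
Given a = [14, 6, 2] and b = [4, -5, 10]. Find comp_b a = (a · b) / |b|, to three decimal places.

a · b = 14·4 + 6·(-5) + 2·10 = 56 - 30 + 20 = 46
|b| = √(16 + 25 + 100) = √141 ≈ 11.8743
comp_b a = 46 / √141 ≈ 3.874

3.874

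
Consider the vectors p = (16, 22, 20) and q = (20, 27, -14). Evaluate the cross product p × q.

i: 22·(-14) - 20·27 = -308 - 540 = -848
j: 20·20 - 16·(-14) = 400 - (-224) = 624
k: 16·27 - 22·20 = 432 - 440 = -8
p × q = (-848, 624, -8)

(-848, 624, -8)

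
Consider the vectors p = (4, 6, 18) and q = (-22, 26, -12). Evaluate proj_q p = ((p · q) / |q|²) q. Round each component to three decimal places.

p · q = 4·(-22) + 6·26 + 18·(-12) = -88 + 156 - 216 = -148
|q|² = 484 + 676 + 144 = 1304
proj_q p = (-148/1304) · (-22, 26, -12) ≈ (2.497, -2.951, 1.362)

(2.497, -2.951, 1.362)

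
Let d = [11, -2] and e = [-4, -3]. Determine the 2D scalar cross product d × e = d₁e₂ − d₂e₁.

-41

11·(-3) - (-2)·(-4) = -33 - 8 = -41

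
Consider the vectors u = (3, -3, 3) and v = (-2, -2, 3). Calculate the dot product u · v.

u · v = 3·(-2) + (-3)·(-2) + 3·3 = -6 + 6 + 9 = 9

9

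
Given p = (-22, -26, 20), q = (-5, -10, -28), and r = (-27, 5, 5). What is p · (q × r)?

q × r:
i: (-10)·5 - (-28)·5 = -50 - (-140) = 90
j: (-28)·(-27) - (-5)·5 = 756 - (-25) = 781
k: (-5)·5 - (-10)·(-27) = -25 - 270 = -295
q × r = (90, 781, -295)
p · (q × r) = (-22)·90 + (-26)·781 + 20·(-295) = -1980 - 20306 - 5900 = -28186

-28186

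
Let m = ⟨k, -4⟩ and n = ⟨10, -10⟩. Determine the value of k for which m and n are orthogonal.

m · n = k·10 + (-4)·(-10) = 40 + 10k
Set equal to 0: 10k = -40, so k = -4.

-4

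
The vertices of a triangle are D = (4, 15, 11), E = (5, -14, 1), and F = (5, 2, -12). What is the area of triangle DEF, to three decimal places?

268.698

DE = (1, -29, -10),  DF = (1, -13, -23)
i: (-29)·(-23) - (-10)·(-13) = 667 - 130 = 537
j: (-10)·1 - 1·(-23) = -10 - (-23) = 13
k: 1·(-13) - (-29)·1 = -13 - (-29) = 16
DE × DF = (537, 13, 16)
|DE × DF| = √288794 ≈ 537.3956
area = ½ · 537.3956 ≈ 268.698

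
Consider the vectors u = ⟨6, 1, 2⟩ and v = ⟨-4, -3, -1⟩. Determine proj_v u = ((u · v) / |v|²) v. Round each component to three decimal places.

(4.462, 3.346, 1.115)

u · v = 6·(-4) + 1·(-3) + 2·(-1) = -24 - 3 - 2 = -29
|v|² = 16 + 9 + 1 = 26
proj_v u = (-29/26) · (-4, -3, -1) ≈ (4.462, 3.346, 1.115)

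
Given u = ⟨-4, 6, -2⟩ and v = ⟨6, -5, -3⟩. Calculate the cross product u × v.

(-28, -24, -16)

i: 6·(-3) - (-2)·(-5) = -18 - 10 = -28
j: (-2)·6 - (-4)·(-3) = -12 - 12 = -24
k: (-4)·(-5) - 6·6 = 20 - 36 = -16
u × v = (-28, -24, -16)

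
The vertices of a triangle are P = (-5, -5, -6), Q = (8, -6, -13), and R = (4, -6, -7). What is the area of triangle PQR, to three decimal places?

PQ = (13, -1, -7),  PR = (9, -1, -1)
i: (-1)·(-1) - (-7)·(-1) = 1 - 7 = -6
j: (-7)·9 - 13·(-1) = -63 - (-13) = -50
k: 13·(-1) - (-1)·9 = -13 - (-9) = -4
PQ × PR = (-6, -50, -4)
|PQ × PR| = √2552 ≈ 50.5173
area = ½ · 50.5173 ≈ 25.259

25.259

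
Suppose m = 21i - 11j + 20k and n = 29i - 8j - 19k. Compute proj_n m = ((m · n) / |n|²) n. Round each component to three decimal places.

(7.261, -2.003, -4.758)

m · n = 21·29 + (-11)·(-8) + 20·(-19) = 609 + 88 - 380 = 317
|n|² = 841 + 64 + 361 = 1266
proj_n m = (317/1266) · (29, -8, -19) ≈ (7.261, -2.003, -4.758)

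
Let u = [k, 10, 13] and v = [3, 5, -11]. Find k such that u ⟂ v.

u · v = k·3 + 10·5 + 13·(-11) = -93 + 3k
Set equal to 0: 3k = 93, so k = 31.

31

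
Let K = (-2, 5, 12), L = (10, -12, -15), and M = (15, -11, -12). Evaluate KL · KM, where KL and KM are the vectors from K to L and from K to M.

KL = L − K = (12, -17, -27)
KM = M − K = (17, -16, -24)
KL · KM = 12·17 + (-17)·(-16) + (-27)·(-24) = 204 + 272 + 648 = 1124

1124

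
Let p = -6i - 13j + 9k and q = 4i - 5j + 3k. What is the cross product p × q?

(6, 54, 82)

i: (-13)·3 - 9·(-5) = -39 - (-45) = 6
j: 9·4 - (-6)·3 = 36 - (-18) = 54
k: (-6)·(-5) - (-13)·4 = 30 - (-52) = 82
p × q = (6, 54, 82)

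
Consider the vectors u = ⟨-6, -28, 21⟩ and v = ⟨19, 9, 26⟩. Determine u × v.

i: (-28)·26 - 21·9 = -728 - 189 = -917
j: 21·19 - (-6)·26 = 399 - (-156) = 555
k: (-6)·9 - (-28)·19 = -54 - (-532) = 478
u × v = (-917, 555, 478)

(-917, 555, 478)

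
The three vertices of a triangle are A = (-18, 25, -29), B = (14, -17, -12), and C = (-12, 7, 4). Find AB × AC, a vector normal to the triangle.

AB = (32, -42, 17)
AC = (6, -18, 33)
i: (-42)·33 - 17·(-18) = -1386 - (-306) = -1080
j: 17·6 - 32·33 = 102 - 1056 = -954
k: 32·(-18) - (-42)·6 = -576 - (-252) = -324
AB × AC = (-1080, -954, -324)

(-1080, -954, -324)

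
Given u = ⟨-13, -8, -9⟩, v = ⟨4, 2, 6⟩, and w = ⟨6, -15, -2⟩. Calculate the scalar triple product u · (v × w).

v × w:
i: 2·(-2) - 6·(-15) = -4 - (-90) = 86
j: 6·6 - 4·(-2) = 36 - (-8) = 44
k: 4·(-15) - 2·6 = -60 - 12 = -72
v × w = (86, 44, -72)
u · (v × w) = (-13)·86 + (-8)·44 + (-9)·(-72) = -1118 - 352 + 648 = -822

-822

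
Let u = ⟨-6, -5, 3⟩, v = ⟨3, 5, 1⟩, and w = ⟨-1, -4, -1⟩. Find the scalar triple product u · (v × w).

-25

v × w:
i: 5·(-1) - 1·(-4) = -5 - (-4) = -1
j: 1·(-1) - 3·(-1) = -1 - (-3) = 2
k: 3·(-4) - 5·(-1) = -12 - (-5) = -7
v × w = (-1, 2, -7)
u · (v × w) = (-6)·(-1) + (-5)·2 + 3·(-7) = 6 - 10 - 21 = -25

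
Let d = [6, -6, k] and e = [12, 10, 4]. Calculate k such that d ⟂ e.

d · e = 6·12 + (-6)·10 + k·4 = 12 + 4k
Set equal to 0: 4k = -12, so k = -3.

-3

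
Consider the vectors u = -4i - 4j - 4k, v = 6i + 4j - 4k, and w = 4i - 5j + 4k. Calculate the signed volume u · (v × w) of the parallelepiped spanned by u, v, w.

v × w:
i: 4·4 - (-4)·(-5) = 16 - 20 = -4
j: (-4)·4 - 6·4 = -16 - 24 = -40
k: 6·(-5) - 4·4 = -30 - 16 = -46
v × w = (-4, -40, -46)
u · (v × w) = (-4)·(-4) + (-4)·(-40) + (-4)·(-46) = 16 + 160 + 184 = 360

360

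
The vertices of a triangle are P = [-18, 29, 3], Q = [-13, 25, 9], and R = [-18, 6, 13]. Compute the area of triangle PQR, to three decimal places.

PQ = (5, -4, 6),  PR = (0, -23, 10)
i: (-4)·10 - 6·(-23) = -40 - (-138) = 98
j: 6·0 - 5·10 = 0 - 50 = -50
k: 5·(-23) - (-4)·0 = -115 - 0 = -115
PQ × PR = (98, -50, -115)
|PQ × PR| = √25329 ≈ 159.1509
area = ½ · 159.1509 ≈ 79.575

79.575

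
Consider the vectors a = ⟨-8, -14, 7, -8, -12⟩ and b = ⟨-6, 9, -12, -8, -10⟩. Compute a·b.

22

a · b = (-8)·(-6) + (-14)·9 + 7·(-12) + (-8)·(-8) + (-12)·(-10) = 48 - 126 - 84 + 64 + 120 = 22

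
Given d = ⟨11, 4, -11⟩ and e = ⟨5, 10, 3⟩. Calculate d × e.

(122, -88, 90)

i: 4·3 - (-11)·10 = 12 - (-110) = 122
j: (-11)·5 - 11·3 = -55 - 33 = -88
k: 11·10 - 4·5 = 110 - 20 = 90
d × e = (122, -88, 90)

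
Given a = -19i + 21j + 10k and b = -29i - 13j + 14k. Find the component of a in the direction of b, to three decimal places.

12.037

a · b = (-19)·(-29) + 21·(-13) + 10·14 = 551 - 273 + 140 = 418
|b| = √(841 + 169 + 196) = √1206 ≈ 34.7275
comp_b a = 418 / √1206 ≈ 12.037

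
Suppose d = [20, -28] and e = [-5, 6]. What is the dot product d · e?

-268

d · e = 20·(-5) + (-28)·6 = -100 - 168 = -268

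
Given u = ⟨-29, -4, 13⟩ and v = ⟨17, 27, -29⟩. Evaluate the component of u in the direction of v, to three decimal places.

u · v = (-29)·17 + (-4)·27 + 13·(-29) = -493 - 108 - 377 = -978
|v| = √(289 + 729 + 841) = √1859 ≈ 43.1161
comp_v u = -978 / √1859 ≈ -22.683

-22.683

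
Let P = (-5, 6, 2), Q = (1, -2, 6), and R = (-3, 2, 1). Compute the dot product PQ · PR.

PQ = Q − P = (6, -8, 4)
PR = R − P = (2, -4, -1)
PQ · PR = 6·2 + (-8)·(-4) + 4·(-1) = 12 + 32 - 4 = 40

40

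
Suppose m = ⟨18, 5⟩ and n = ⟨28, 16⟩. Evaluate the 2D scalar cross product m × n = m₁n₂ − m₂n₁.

18·16 - 5·28 = 288 - 140 = 148

148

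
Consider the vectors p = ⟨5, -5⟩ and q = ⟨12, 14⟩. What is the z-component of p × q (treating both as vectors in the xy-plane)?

130

5·14 - (-5)·12 = 70 - (-60) = 130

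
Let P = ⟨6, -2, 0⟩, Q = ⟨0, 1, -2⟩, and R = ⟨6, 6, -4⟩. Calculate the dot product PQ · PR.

PQ = Q − P = (-6, 3, -2)
PR = R − P = (0, 8, -4)
PQ · PR = (-6)·0 + 3·8 + (-2)·(-4) = 0 + 24 + 8 = 32

32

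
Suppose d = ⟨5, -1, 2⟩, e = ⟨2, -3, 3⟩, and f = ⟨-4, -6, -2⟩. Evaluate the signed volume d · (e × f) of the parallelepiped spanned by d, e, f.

e × f:
i: (-3)·(-2) - 3·(-6) = 6 - (-18) = 24
j: 3·(-4) - 2·(-2) = -12 - (-4) = -8
k: 2·(-6) - (-3)·(-4) = -12 - 12 = -24
e × f = (24, -8, -24)
d · (e × f) = 5·24 + (-1)·(-8) + 2·(-24) = 120 + 8 - 48 = 80

80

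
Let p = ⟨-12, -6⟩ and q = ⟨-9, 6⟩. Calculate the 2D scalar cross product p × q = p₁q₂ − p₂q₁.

-126

(-12)·6 - (-6)·(-9) = -72 - 54 = -126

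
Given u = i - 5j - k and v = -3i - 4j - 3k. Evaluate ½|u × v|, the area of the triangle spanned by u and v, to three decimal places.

i: (-5)·(-3) - (-1)·(-4) = 15 - 4 = 11
j: (-1)·(-3) - 1·(-3) = 3 - (-3) = 6
k: 1·(-4) - (-5)·(-3) = -4 - 15 = -19
u × v = (11, 6, -19)
|u × v| = √(11² + 6² + (-19)²) = √518 ≈ 22.7596
area = ½ · 22.7596 ≈ 11.380

11.380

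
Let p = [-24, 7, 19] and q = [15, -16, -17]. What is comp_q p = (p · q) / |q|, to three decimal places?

-28.650

p · q = (-24)·15 + 7·(-16) + 19·(-17) = -360 - 112 - 323 = -795
|q| = √(225 + 256 + 289) = √770 ≈ 27.7489
comp_q p = -795 / √770 ≈ -28.650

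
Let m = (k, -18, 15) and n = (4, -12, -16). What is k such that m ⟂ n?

m · n = k·4 + (-18)·(-12) + 15·(-16) = -24 + 4k
Set equal to 0: 4k = 24, so k = 6.

6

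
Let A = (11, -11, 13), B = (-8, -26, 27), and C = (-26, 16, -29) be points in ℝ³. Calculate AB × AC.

AB = (-19, -15, 14)
AC = (-37, 27, -42)
i: (-15)·(-42) - 14·27 = 630 - 378 = 252
j: 14·(-37) - (-19)·(-42) = -518 - 798 = -1316
k: (-19)·27 - (-15)·(-37) = -513 - 555 = -1068
AB × AC = (252, -1316, -1068)

(252, -1316, -1068)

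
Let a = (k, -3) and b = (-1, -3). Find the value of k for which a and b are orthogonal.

9

a · b = k·(-1) + (-3)·(-3) = 9 - 1k
Set equal to 0: -1k = -9, so k = 9.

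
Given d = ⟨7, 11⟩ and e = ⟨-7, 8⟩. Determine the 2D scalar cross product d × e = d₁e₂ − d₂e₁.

7·8 - 11·(-7) = 56 - (-77) = 133

133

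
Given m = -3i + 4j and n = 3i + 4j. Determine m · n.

7

m · n = (-3)·3 + 4·4 = -9 + 16 = 7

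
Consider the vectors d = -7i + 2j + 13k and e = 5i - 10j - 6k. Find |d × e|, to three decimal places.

i: 2·(-6) - 13·(-10) = -12 - (-130) = 118
j: 13·5 - (-7)·(-6) = 65 - 42 = 23
k: (-7)·(-10) - 2·5 = 70 - 10 = 60
d × e = (118, 23, 60)
|d × e| = √(118² + 23² + 60²) = √18053 ≈ 134.3615

134.361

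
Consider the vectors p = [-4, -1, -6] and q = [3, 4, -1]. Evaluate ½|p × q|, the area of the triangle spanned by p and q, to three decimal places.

17.875

i: (-1)·(-1) - (-6)·4 = 1 - (-24) = 25
j: (-6)·3 - (-4)·(-1) = -18 - 4 = -22
k: (-4)·4 - (-1)·3 = -16 - (-3) = -13
p × q = (25, -22, -13)
|p × q| = √(25² + (-22)² + (-13)²) = √1278 ≈ 35.7491
area = ½ · 35.7491 ≈ 17.875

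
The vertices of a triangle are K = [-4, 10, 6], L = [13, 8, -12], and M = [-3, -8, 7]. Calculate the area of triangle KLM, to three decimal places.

KL = (17, -2, -18),  KM = (1, -18, 1)
i: (-2)·1 - (-18)·(-18) = -2 - 324 = -326
j: (-18)·1 - 17·1 = -18 - 17 = -35
k: 17·(-18) - (-2)·1 = -306 - (-2) = -304
KL × KM = (-326, -35, -304)
|KL × KM| = √199917 ≈ 447.1208
area = ½ · 447.1208 ≈ 223.560

223.560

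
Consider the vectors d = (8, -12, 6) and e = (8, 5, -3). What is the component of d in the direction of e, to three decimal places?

d · e = 8·8 + (-12)·5 + 6·(-3) = 64 - 60 - 18 = -14
|e| = √(64 + 25 + 9) = √98 ≈ 9.8995
comp_e d = -14 / √98 ≈ -1.414

-1.414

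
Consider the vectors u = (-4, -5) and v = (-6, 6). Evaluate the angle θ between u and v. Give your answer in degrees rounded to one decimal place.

96.3

u · v = (-4)·(-6) + (-5)·6 = 24 - 30 = -6
|u|² = 16 + 25 = 41,  |u| = √41 ≈ 6.403124
|v|² = 36 + 36 = 72,  |v| = √72 ≈ 8.485281
cos θ = -6 / (6.403124 · 8.485281) ≈ -0.11043
θ = arccos(-0.11043) ≈ 96.3°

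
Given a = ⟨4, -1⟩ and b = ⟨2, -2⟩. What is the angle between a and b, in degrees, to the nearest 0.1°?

a · b = 4·2 + (-1)·(-2) = 8 + 2 = 10
|a|² = 16 + 1 = 17,  |a| = √17 ≈ 4.123106
|b|² = 4 + 4 = 8,  |b| = √8 ≈ 2.828427
cos θ = 10 / (4.123106 · 2.828427) ≈ 0.85749
θ = arccos(0.85749) ≈ 31.0°

31.0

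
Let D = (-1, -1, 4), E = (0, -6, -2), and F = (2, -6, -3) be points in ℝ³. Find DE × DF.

(5, -11, 10)

DE = (1, -5, -6)
DF = (3, -5, -7)
i: (-5)·(-7) - (-6)·(-5) = 35 - 30 = 5
j: (-6)·3 - 1·(-7) = -18 - (-7) = -11
k: 1·(-5) - (-5)·3 = -5 - (-15) = 10
DE × DF = (5, -11, 10)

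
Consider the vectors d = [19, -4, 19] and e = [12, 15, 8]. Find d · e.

320

d · e = 19·12 + (-4)·15 + 19·8 = 228 - 60 + 152 = 320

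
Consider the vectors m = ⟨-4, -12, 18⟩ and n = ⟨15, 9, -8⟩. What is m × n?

i: (-12)·(-8) - 18·9 = 96 - 162 = -66
j: 18·15 - (-4)·(-8) = 270 - 32 = 238
k: (-4)·9 - (-12)·15 = -36 - (-180) = 144
m × n = (-66, 238, 144)

(-66, 238, 144)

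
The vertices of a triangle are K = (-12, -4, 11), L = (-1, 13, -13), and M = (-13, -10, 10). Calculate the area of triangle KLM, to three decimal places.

KL = (11, 17, -24),  KM = (-1, -6, -1)
i: 17·(-1) - (-24)·(-6) = -17 - 144 = -161
j: (-24)·(-1) - 11·(-1) = 24 - (-11) = 35
k: 11·(-6) - 17·(-1) = -66 - (-17) = -49
KL × KM = (-161, 35, -49)
|KL × KM| = √29547 ≈ 171.8924
area = ½ · 171.8924 ≈ 85.946

85.946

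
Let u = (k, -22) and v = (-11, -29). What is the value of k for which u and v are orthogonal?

58

u · v = k·(-11) + (-22)·(-29) = 638 - 11k
Set equal to 0: -11k = -638, so k = 58.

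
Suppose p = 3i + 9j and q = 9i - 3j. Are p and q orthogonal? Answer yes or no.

p · q = 3·9 + 9·(-3) = 27 - 27 = 0
Zero, so the vectors are orthogonal.

yes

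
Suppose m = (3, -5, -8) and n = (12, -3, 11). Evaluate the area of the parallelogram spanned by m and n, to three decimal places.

159.634

i: (-5)·11 - (-8)·(-3) = -55 - 24 = -79
j: (-8)·12 - 3·11 = -96 - 33 = -129
k: 3·(-3) - (-5)·12 = -9 - (-60) = 51
m × n = (-79, -129, 51)
|m × n| = √((-79)² + (-129)² + 51²) = √25483 ≈ 159.6340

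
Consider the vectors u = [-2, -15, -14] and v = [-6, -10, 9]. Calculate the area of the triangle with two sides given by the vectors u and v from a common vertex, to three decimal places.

i: (-15)·9 - (-14)·(-10) = -135 - 140 = -275
j: (-14)·(-6) - (-2)·9 = 84 - (-18) = 102
k: (-2)·(-10) - (-15)·(-6) = 20 - 90 = -70
u × v = (-275, 102, -70)
|u × v| = √((-275)² + 102² + (-70)²) = √90929 ≈ 301.5444
area = ½ · 301.5444 ≈ 150.772

150.772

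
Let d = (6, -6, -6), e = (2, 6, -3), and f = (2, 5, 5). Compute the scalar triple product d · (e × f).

e × f:
i: 6·5 - (-3)·5 = 30 - (-15) = 45
j: (-3)·2 - 2·5 = -6 - 10 = -16
k: 2·5 - 6·2 = 10 - 12 = -2
e × f = (45, -16, -2)
d · (e × f) = 6·45 + (-6)·(-16) + (-6)·(-2) = 270 + 96 + 12 = 378

378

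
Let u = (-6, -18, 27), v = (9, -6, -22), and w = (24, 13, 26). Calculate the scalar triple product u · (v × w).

19983

v × w:
i: (-6)·26 - (-22)·13 = -156 - (-286) = 130
j: (-22)·24 - 9·26 = -528 - 234 = -762
k: 9·13 - (-6)·24 = 117 - (-144) = 261
v × w = (130, -762, 261)
u · (v × w) = (-6)·130 + (-18)·(-762) + 27·261 = -780 + 13716 + 7047 = 19983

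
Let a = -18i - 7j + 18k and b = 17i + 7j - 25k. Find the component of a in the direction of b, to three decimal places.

a · b = (-18)·17 + (-7)·7 + 18·(-25) = -306 - 49 - 450 = -805
|b| = √(289 + 49 + 625) = √963 ≈ 31.0322
comp_b a = -805 / √963 ≈ -25.941

-25.941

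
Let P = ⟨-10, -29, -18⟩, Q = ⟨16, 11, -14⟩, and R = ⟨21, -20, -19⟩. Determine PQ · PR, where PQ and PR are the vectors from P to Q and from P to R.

PQ = Q − P = (26, 40, 4)
PR = R − P = (31, 9, -1)
PQ · PR = 26·31 + 40·9 + 4·(-1) = 806 + 360 - 4 = 1162

1162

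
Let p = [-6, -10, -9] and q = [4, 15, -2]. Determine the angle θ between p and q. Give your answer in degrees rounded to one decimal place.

132.6

p · q = (-6)·4 + (-10)·15 + (-9)·(-2) = -24 - 150 + 18 = -156
|p|² = 36 + 100 + 81 = 217,  |p| = √217 ≈ 14.730920
|q|² = 16 + 225 + 4 = 245,  |q| = √245 ≈ 15.652476
cos θ = -156 / (14.730920 · 15.652476) ≈ -0.67657
θ = arccos(-0.67657) ≈ 132.6°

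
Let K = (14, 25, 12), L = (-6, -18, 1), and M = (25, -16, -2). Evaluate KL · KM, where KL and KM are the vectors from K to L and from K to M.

1697

KL = L − K = (-20, -43, -11)
KM = M − K = (11, -41, -14)
KL · KM = (-20)·11 + (-43)·(-41) + (-11)·(-14) = -220 + 1763 + 154 = 1697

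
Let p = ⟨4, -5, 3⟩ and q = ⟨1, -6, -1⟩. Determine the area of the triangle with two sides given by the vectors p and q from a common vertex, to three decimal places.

15.322

i: (-5)·(-1) - 3·(-6) = 5 - (-18) = 23
j: 3·1 - 4·(-1) = 3 - (-4) = 7
k: 4·(-6) - (-5)·1 = -24 - (-5) = -19
p × q = (23, 7, -19)
|p × q| = √(23² + 7² + (-19)²) = √939 ≈ 30.6431
area = ½ · 30.6431 ≈ 15.322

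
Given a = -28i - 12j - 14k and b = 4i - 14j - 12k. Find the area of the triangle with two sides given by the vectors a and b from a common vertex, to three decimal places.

295.790

i: (-12)·(-12) - (-14)·(-14) = 144 - 196 = -52
j: (-14)·4 - (-28)·(-12) = -56 - 336 = -392
k: (-28)·(-14) - (-12)·4 = 392 - (-48) = 440
a × b = (-52, -392, 440)
|a × b| = √((-52)² + (-392)² + 440²) = √349968 ≈ 591.5809
area = ½ · 591.5809 ≈ 295.790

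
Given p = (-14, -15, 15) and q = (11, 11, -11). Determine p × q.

(0, 11, 11)

i: (-15)·(-11) - 15·11 = 165 - 165 = 0
j: 15·11 - (-14)·(-11) = 165 - 154 = 11
k: (-14)·11 - (-15)·11 = -154 - (-165) = 11
p × q = (0, 11, 11)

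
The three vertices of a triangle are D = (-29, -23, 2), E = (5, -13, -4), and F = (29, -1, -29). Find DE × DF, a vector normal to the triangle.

DE = (34, 10, -6)
DF = (58, 22, -31)
i: 10·(-31) - (-6)·22 = -310 - (-132) = -178
j: (-6)·58 - 34·(-31) = -348 - (-1054) = 706
k: 34·22 - 10·58 = 748 - 580 = 168
DE × DF = (-178, 706, 168)

(-178, 706, 168)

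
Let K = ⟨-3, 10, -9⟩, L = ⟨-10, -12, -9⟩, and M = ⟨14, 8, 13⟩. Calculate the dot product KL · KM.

-75

KL = L − K = (-7, -22, 0)
KM = M − K = (17, -2, 22)
KL · KM = (-7)·17 + (-22)·(-2) + 0·22 = -119 + 44 + 0 = -75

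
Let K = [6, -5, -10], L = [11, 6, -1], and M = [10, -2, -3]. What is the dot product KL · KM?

KL = L − K = (5, 11, 9)
KM = M − K = (4, 3, 7)
KL · KM = 5·4 + 11·3 + 9·7 = 20 + 33 + 63 = 116

116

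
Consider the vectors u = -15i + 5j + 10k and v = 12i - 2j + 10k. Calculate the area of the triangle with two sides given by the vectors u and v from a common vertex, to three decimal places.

i: 5·10 - 10·(-2) = 50 - (-20) = 70
j: 10·12 - (-15)·10 = 120 - (-150) = 270
k: (-15)·(-2) - 5·12 = 30 - 60 = -30
u × v = (70, 270, -30)
|u × v| = √(70² + 270² + (-30)²) = √78700 ≈ 280.5352
area = ½ · 280.5352 ≈ 140.268

140.268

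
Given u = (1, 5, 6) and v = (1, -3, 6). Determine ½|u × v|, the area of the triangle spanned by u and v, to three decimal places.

i: 5·6 - 6·(-3) = 30 - (-18) = 48
j: 6·1 - 1·6 = 6 - 6 = 0
k: 1·(-3) - 5·1 = -3 - 5 = -8
u × v = (48, 0, -8)
|u × v| = √(48² + 0² + (-8)²) = √2368 ≈ 48.6621
area = ½ · 48.6621 ≈ 24.331

24.331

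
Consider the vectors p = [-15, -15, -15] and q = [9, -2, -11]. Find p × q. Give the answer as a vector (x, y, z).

i: (-15)·(-11) - (-15)·(-2) = 165 - 30 = 135
j: (-15)·9 - (-15)·(-11) = -135 - 165 = -300
k: (-15)·(-2) - (-15)·9 = 30 - (-135) = 165
p × q = (135, -300, 165)

(135, -300, 165)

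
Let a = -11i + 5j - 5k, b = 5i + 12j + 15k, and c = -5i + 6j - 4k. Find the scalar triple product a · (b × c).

793

b × c:
i: 12·(-4) - 15·6 = -48 - 90 = -138
j: 15·(-5) - 5·(-4) = -75 - (-20) = -55
k: 5·6 - 12·(-5) = 30 - (-60) = 90
b × c = (-138, -55, 90)
a · (b × c) = (-11)·(-138) + 5·(-55) + (-5)·90 = 1518 - 275 - 450 = 793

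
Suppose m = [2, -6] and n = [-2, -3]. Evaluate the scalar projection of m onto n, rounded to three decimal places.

m · n = 2·(-2) + (-6)·(-3) = -4 + 18 = 14
|n| = √(4 + 9) = √13 ≈ 3.6056
comp_n m = 14 / √13 ≈ 3.883

3.883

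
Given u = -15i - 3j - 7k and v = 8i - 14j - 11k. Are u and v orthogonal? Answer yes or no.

u · v = (-15)·8 + (-3)·(-14) + (-7)·(-11) = -120 + 42 + 77 = -1
Nonzero, so the vectors are not orthogonal.

no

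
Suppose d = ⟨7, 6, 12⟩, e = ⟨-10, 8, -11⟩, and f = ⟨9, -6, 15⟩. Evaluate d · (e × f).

e × f:
i: 8·15 - (-11)·(-6) = 120 - 66 = 54
j: (-11)·9 - (-10)·15 = -99 - (-150) = 51
k: (-10)·(-6) - 8·9 = 60 - 72 = -12
e × f = (54, 51, -12)
d · (e × f) = 7·54 + 6·51 + 12·(-12) = 378 + 306 - 144 = 540

540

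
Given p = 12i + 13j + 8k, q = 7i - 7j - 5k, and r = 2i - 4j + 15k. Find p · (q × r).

-3107

q × r:
i: (-7)·15 - (-5)·(-4) = -105 - 20 = -125
j: (-5)·2 - 7·15 = -10 - 105 = -115
k: 7·(-4) - (-7)·2 = -28 - (-14) = -14
q × r = (-125, -115, -14)
p · (q × r) = 12·(-125) + 13·(-115) + 8·(-14) = -1500 - 1495 - 112 = -3107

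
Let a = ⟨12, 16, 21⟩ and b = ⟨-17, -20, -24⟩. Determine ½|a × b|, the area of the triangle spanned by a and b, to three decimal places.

i: 16·(-24) - 21·(-20) = -384 - (-420) = 36
j: 21·(-17) - 12·(-24) = -357 - (-288) = -69
k: 12·(-20) - 16·(-17) = -240 - (-272) = 32
a × b = (36, -69, 32)
|a × b| = √(36² + (-69)² + 32²) = √7081 ≈ 84.1487
area = ½ · 84.1487 ≈ 42.074

42.074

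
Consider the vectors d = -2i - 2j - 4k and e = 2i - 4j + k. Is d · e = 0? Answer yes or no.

d · e = (-2)·2 + (-2)·(-4) + (-4)·1 = -4 + 8 - 4 = 0
Zero, so the vectors are orthogonal.

yes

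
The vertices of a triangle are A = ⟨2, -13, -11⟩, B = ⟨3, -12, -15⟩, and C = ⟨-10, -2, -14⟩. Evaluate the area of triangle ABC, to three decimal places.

AB = (1, 1, -4),  AC = (-12, 11, -3)
i: 1·(-3) - (-4)·11 = -3 - (-44) = 41
j: (-4)·(-12) - 1·(-3) = 48 - (-3) = 51
k: 1·11 - 1·(-12) = 11 - (-12) = 23
AB × AC = (41, 51, 23)
|AB × AC| = √4811 ≈ 69.3614
area = ½ · 69.3614 ≈ 34.681

34.681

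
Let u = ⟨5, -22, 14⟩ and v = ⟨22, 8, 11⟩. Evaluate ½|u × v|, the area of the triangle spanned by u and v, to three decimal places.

i: (-22)·11 - 14·8 = -242 - 112 = -354
j: 14·22 - 5·11 = 308 - 55 = 253
k: 5·8 - (-22)·22 = 40 - (-484) = 524
u × v = (-354, 253, 524)
|u × v| = √((-354)² + 253² + 524²) = √463901 ≈ 681.1028
area = ½ · 681.1028 ≈ 340.551

340.551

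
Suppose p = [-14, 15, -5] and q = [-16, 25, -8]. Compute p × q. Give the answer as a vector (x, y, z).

i: 15·(-8) - (-5)·25 = -120 - (-125) = 5
j: (-5)·(-16) - (-14)·(-8) = 80 - 112 = -32
k: (-14)·25 - 15·(-16) = -350 - (-240) = -110
p × q = (5, -32, -110)

(5, -32, -110)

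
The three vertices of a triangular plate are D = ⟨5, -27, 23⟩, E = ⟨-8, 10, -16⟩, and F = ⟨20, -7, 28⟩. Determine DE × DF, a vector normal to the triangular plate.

DE = (-13, 37, -39)
DF = (15, 20, 5)
i: 37·5 - (-39)·20 = 185 - (-780) = 965
j: (-39)·15 - (-13)·5 = -585 - (-65) = -520
k: (-13)·20 - 37·15 = -260 - 555 = -815
DE × DF = (965, -520, -815)

(965, -520, -815)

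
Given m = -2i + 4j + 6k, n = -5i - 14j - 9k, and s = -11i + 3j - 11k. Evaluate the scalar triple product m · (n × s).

-1200

n × s:
i: (-14)·(-11) - (-9)·3 = 154 - (-27) = 181
j: (-9)·(-11) - (-5)·(-11) = 99 - 55 = 44
k: (-5)·3 - (-14)·(-11) = -15 - 154 = -169
n × s = (181, 44, -169)
m · (n × s) = (-2)·181 + 4·44 + 6·(-169) = -362 + 176 - 1014 = -1200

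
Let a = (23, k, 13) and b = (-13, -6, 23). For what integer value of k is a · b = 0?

0

a · b = 23·(-13) + k·(-6) + 13·23 = 0 - 6k
Set equal to 0: -6k = 0, so k = 0.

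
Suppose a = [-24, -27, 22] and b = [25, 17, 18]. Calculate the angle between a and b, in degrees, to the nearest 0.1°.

116.5

a · b = (-24)·25 + (-27)·17 + 22·18 = -600 - 459 + 396 = -663
|a|² = 576 + 729 + 484 = 1789,  |a| = √1789 ≈ 42.296572
|b|² = 625 + 289 + 324 = 1238,  |b| = √1238 ≈ 35.185224
cos θ = -663 / (42.296572 · 35.185224) ≈ -0.44550
θ = arccos(-0.44550) ≈ 116.5°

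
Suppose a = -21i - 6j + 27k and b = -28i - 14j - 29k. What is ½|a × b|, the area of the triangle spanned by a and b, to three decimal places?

i: (-6)·(-29) - 27·(-14) = 174 - (-378) = 552
j: 27·(-28) - (-21)·(-29) = -756 - 609 = -1365
k: (-21)·(-14) - (-6)·(-28) = 294 - 168 = 126
a × b = (552, -1365, 126)
|a × b| = √(552² + (-1365)² + 126²) = √2183805 ≈ 1477.7703
area = ½ · 1477.7703 ≈ 738.885

738.885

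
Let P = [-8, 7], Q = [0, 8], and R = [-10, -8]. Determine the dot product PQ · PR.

-31

PQ = Q − P = (8, 1)
PR = R − P = (-2, -15)
PQ · PR = 8·(-2) + 1·(-15) = -16 - 15 = -31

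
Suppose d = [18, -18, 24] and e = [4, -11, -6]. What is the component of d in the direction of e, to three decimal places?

9.580

d · e = 18·4 + (-18)·(-11) + 24·(-6) = 72 + 198 - 144 = 126
|e| = √(16 + 121 + 36) = √173 ≈ 13.1529
comp_e d = 126 / √173 ≈ 9.580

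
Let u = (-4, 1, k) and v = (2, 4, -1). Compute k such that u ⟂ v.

u · v = (-4)·2 + 1·4 + k·(-1) = -4 - 1k
Set equal to 0: -1k = 4, so k = -4.

-4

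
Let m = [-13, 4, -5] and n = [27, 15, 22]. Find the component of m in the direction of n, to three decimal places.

-10.575

m · n = (-13)·27 + 4·15 + (-5)·22 = -351 + 60 - 110 = -401
|n| = √(729 + 225 + 484) = √1438 ≈ 37.9210
comp_n m = -401 / √1438 ≈ -10.575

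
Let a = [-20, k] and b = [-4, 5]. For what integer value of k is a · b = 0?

-16

a · b = (-20)·(-4) + k·5 = 80 + 5k
Set equal to 0: 5k = -80, so k = -16.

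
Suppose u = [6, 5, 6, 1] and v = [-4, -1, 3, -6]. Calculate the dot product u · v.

-17

u · v = 6·(-4) + 5·(-1) + 6·3 + 1·(-6) = -24 - 5 + 18 - 6 = -17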